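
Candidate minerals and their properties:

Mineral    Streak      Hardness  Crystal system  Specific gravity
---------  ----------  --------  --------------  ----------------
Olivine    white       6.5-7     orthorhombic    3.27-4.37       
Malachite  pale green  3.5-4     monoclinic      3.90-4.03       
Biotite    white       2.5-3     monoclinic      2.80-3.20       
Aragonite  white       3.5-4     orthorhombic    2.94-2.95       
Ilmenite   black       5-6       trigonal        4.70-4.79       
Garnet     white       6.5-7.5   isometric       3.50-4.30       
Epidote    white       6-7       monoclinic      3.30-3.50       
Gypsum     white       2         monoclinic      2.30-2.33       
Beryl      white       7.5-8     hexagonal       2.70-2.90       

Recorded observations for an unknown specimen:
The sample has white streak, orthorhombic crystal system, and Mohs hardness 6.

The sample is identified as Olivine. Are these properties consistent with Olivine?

White streak — matches Olivine (white streak).
Orthorhombic crystal system — matches Olivine (orthorhombic system).
Mohs hardness 6 — Olivine has hardness 6.5-7; which does not match.
The hardness observation rules out Olivine.

Inconsistent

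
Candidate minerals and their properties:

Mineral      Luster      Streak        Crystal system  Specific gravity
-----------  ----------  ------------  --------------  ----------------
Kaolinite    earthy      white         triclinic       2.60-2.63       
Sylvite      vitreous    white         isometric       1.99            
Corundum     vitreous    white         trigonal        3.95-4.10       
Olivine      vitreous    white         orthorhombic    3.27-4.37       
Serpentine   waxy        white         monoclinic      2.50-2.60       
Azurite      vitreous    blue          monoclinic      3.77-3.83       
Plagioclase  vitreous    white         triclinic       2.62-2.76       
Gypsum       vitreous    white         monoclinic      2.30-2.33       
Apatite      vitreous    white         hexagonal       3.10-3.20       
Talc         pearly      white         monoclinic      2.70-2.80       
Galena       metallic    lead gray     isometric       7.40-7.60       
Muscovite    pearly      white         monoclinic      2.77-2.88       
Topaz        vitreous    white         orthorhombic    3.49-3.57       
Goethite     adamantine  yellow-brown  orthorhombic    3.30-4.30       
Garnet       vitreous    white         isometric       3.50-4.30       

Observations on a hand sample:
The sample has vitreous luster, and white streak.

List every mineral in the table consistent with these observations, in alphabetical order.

Apatite, Corundum, Garnet, Gypsum, Olivine, Plagioclase, Sylvite, Topaz

Vitreous luster excludes Kaolinite, Serpentine, Talc, Galena, Muscovite, Goethite.
White streak excludes Azurite.
Consistent with every observation: Apatite, Corundum, Garnet, Gypsum, Olivine, Plagioclase, Sylvite, Topaz.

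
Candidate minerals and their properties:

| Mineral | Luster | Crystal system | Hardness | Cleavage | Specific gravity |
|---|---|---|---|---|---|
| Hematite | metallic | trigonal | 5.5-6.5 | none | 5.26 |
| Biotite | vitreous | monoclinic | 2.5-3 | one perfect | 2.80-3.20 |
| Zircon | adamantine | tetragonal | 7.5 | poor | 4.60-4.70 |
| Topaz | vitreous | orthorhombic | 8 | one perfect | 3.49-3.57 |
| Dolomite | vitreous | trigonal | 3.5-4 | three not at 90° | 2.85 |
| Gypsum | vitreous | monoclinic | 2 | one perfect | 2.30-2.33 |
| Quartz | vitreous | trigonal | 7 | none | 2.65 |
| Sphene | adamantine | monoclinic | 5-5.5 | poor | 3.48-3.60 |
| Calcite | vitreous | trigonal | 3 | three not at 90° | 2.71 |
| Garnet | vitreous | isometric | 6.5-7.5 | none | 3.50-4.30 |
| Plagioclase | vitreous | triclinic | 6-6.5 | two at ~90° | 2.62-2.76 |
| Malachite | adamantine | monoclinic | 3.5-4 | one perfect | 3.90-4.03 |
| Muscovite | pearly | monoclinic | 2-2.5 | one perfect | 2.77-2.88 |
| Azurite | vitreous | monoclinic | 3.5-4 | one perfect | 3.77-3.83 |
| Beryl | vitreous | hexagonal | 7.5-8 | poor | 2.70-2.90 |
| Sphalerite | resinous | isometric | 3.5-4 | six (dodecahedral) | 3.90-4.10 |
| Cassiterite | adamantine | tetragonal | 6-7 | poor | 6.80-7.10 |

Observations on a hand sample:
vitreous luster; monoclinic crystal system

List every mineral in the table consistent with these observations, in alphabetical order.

Vitreous luster: narrows the field to Biotite, Topaz, Dolomite, Gypsum, Quartz, Calcite, Garnet, Plagioclase, Azurite, Beryl.
Monoclinic crystal system: leaves Biotite, Gypsum, Azurite.
Remaining candidates: Azurite, Biotite, Gypsum.

Azurite, Biotite, Gypsum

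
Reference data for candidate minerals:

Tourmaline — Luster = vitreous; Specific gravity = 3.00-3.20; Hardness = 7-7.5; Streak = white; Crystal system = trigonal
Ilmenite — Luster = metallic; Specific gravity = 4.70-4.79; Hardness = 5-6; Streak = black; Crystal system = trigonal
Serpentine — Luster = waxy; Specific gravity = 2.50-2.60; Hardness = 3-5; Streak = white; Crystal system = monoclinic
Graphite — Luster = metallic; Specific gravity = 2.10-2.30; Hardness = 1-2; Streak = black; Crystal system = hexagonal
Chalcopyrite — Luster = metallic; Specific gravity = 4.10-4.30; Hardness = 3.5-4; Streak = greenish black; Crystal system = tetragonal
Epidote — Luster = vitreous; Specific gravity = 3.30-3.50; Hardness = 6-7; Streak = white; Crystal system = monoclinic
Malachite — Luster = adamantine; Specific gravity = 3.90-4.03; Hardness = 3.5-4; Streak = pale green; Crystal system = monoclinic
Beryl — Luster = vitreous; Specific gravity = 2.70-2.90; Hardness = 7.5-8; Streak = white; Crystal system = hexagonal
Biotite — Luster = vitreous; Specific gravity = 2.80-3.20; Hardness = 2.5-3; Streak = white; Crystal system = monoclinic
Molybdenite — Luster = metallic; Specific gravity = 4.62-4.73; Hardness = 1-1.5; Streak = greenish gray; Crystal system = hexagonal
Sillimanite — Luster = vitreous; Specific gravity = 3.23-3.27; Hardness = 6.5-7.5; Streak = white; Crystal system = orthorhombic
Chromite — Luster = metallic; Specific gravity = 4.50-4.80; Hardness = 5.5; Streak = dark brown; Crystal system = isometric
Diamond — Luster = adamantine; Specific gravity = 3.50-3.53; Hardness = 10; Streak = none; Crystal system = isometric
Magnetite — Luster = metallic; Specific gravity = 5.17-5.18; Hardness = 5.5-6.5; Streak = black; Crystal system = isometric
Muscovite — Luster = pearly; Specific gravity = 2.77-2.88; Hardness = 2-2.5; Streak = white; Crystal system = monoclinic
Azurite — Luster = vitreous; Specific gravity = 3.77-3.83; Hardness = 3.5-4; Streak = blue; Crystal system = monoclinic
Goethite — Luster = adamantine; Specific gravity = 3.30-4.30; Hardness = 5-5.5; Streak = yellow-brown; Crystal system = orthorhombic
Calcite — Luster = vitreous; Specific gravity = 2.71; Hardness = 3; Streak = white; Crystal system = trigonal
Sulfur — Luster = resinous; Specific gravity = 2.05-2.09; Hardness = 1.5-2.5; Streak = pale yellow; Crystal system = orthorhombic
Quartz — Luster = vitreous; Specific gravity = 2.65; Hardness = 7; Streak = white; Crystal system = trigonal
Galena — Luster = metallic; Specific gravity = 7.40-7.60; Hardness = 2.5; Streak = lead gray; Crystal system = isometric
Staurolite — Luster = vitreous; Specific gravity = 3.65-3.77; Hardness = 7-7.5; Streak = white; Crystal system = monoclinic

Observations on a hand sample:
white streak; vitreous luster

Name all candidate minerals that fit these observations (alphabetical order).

Beryl, Biotite, Calcite, Epidote, Quartz, Sillimanite, Staurolite, Tourmaline

White streak: Tourmaline, Serpentine, Epidote, Beryl, Biotite, Sillimanite, Muscovite, Calcite, Quartz, Staurolite remain.
Vitreous luster rules out Serpentine, Muscovite.
Remaining candidates: Beryl, Biotite, Calcite, Epidote, Quartz, Sillimanite, Staurolite, Tourmaline.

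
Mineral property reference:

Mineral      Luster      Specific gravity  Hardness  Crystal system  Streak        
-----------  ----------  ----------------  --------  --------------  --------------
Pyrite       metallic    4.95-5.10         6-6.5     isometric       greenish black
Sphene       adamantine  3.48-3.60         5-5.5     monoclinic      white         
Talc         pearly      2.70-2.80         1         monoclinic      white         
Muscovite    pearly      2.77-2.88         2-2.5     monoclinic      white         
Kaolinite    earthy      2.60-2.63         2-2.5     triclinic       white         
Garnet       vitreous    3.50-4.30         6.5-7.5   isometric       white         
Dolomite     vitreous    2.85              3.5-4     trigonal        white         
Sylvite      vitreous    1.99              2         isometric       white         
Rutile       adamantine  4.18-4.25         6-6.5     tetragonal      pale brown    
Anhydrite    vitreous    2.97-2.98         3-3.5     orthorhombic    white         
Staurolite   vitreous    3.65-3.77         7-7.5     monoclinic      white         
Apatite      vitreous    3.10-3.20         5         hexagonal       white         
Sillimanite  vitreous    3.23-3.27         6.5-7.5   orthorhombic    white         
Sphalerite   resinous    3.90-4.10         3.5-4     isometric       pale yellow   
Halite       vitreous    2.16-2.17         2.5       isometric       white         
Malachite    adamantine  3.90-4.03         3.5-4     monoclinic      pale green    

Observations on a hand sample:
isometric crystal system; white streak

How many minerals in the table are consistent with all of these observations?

Isometric crystal system: narrows the field to Pyrite, Garnet, Sylvite, Sphalerite, Halite.
White streak excludes Pyrite, Sphalerite.
Remaining candidates: Garnet, Halite, Sylvite.
That is 3 minerals.

3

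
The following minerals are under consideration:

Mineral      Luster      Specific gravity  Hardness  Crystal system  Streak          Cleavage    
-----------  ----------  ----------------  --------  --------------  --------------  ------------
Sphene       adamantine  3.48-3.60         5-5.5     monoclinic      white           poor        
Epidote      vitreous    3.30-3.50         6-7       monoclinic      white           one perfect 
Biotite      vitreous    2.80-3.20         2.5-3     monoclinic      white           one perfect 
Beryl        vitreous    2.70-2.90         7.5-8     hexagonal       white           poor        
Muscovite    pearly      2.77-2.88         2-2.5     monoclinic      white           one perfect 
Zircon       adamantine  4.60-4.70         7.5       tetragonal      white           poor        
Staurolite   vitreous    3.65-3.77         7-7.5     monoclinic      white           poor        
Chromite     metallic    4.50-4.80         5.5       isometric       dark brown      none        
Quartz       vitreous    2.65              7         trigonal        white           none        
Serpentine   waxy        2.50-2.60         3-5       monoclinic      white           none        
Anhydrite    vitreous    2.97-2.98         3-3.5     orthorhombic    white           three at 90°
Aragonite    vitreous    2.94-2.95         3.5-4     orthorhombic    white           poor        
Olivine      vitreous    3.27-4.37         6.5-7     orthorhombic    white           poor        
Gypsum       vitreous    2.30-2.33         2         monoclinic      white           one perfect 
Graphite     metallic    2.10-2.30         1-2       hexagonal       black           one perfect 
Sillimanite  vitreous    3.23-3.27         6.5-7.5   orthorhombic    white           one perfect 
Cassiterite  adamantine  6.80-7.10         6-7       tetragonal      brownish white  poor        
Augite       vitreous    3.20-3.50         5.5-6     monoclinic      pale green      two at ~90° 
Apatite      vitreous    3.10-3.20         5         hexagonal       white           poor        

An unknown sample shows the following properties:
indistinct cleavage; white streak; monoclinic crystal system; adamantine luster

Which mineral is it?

Sphene

Indistinct cleavage: leaves Sphene, Beryl, Zircon, Staurolite, Aragonite, Olivine, Cassiterite, Apatite.
White streak excludes Cassiterite.
Monoclinic crystal system: Sphene, Staurolite remain.
Adamantine luster is inconsistent with Staurolite.
Only Sphene satisfies all observations.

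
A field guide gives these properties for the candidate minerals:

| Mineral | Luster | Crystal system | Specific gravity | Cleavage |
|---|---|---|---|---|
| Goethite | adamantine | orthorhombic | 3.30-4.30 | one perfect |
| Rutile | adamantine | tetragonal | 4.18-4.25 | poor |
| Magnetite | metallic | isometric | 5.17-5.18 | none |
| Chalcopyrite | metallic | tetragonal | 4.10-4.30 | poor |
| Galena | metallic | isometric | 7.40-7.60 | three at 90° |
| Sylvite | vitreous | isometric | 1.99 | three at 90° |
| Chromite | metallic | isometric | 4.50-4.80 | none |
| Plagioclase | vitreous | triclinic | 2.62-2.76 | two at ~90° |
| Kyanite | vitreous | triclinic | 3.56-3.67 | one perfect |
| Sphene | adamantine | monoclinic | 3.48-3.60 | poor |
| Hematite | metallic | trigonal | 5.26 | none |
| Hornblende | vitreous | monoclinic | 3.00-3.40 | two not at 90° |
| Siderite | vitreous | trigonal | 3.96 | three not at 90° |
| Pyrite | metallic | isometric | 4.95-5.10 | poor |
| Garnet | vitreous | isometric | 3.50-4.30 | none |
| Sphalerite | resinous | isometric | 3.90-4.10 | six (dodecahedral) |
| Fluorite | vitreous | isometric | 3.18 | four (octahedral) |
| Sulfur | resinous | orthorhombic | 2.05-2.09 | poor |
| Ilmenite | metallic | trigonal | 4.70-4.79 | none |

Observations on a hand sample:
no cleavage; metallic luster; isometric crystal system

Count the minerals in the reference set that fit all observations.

2

No cleavage — only Magnetite, Chromite, Hematite, Garnet, Ilmenite remain.
Metallic luster is inconsistent with Garnet.
Isometric crystal system excludes Hematite, Ilmenite.
Remaining candidates: Chromite, Magnetite.
That is 2 minerals.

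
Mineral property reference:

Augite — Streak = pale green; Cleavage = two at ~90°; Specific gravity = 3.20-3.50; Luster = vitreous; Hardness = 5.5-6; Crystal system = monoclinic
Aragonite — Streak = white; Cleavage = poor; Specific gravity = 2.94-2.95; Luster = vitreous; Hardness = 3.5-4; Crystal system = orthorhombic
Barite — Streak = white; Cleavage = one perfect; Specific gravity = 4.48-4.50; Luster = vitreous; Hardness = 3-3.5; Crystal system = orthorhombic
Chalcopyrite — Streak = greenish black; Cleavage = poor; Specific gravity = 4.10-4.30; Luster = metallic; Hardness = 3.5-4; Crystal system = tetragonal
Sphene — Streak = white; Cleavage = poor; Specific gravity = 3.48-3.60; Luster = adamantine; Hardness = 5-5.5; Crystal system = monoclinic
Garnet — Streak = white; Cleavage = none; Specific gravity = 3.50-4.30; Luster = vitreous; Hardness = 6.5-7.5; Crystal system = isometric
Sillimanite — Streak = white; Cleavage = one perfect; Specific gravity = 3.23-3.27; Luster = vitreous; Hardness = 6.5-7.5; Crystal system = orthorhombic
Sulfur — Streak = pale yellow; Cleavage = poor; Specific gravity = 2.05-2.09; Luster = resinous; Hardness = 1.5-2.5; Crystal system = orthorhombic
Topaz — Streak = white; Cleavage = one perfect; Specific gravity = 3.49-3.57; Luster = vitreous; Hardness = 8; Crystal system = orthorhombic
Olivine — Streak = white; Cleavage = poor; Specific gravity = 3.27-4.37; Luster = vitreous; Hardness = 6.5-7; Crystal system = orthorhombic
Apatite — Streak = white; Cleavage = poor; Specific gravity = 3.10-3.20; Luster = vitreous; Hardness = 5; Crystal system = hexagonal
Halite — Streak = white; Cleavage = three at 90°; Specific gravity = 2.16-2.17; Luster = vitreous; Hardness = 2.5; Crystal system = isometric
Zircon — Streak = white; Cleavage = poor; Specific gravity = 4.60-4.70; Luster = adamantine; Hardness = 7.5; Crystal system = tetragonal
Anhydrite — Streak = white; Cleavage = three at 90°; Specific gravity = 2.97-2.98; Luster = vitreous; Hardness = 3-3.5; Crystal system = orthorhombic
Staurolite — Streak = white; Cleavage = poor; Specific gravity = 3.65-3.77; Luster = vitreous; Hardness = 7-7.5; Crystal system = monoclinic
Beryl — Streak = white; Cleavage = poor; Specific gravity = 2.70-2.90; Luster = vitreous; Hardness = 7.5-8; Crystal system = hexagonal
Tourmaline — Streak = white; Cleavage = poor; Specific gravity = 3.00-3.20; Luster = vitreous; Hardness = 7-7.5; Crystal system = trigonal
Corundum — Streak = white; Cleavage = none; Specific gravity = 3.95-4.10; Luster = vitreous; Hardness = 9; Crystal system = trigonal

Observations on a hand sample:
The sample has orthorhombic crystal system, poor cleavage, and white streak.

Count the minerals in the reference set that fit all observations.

2

Orthorhombic crystal system — Aragonite, Barite, Sillimanite, Sulfur, Topaz, Olivine, Anhydrite remain.
Poor cleavage — only Aragonite, Sulfur, Olivine remain.
White streak eliminates Sulfur.
The minerals that satisfy all observations are Aragonite, Olivine.
That is 2 minerals.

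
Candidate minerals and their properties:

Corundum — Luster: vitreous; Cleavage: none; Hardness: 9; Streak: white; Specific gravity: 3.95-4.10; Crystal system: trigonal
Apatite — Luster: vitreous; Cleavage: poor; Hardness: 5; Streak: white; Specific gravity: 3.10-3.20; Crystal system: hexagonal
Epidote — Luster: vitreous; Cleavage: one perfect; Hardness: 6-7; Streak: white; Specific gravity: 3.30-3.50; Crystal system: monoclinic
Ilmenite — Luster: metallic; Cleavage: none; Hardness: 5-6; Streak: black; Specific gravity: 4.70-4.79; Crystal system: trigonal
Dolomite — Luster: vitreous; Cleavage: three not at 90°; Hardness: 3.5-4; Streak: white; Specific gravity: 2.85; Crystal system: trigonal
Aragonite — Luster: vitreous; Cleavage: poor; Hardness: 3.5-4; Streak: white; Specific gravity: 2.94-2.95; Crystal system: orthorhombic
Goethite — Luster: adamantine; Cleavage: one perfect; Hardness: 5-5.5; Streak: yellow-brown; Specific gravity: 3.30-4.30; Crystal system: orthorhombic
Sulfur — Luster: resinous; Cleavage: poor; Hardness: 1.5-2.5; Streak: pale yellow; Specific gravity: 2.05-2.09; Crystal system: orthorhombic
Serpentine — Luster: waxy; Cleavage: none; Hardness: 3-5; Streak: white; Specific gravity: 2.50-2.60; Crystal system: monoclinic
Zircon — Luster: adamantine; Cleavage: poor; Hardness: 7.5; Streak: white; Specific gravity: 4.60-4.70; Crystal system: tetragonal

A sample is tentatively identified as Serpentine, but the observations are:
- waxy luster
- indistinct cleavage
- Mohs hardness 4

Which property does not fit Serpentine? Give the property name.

Waxy luster: Serpentine has waxy luster — consistent.
Indistinct cleavage: Serpentine has cleavage none — does not match.
Mohs hardness 4: Serpentine has hardness 3-5 — consistent.
Everything matches except the cleavage.

cleavage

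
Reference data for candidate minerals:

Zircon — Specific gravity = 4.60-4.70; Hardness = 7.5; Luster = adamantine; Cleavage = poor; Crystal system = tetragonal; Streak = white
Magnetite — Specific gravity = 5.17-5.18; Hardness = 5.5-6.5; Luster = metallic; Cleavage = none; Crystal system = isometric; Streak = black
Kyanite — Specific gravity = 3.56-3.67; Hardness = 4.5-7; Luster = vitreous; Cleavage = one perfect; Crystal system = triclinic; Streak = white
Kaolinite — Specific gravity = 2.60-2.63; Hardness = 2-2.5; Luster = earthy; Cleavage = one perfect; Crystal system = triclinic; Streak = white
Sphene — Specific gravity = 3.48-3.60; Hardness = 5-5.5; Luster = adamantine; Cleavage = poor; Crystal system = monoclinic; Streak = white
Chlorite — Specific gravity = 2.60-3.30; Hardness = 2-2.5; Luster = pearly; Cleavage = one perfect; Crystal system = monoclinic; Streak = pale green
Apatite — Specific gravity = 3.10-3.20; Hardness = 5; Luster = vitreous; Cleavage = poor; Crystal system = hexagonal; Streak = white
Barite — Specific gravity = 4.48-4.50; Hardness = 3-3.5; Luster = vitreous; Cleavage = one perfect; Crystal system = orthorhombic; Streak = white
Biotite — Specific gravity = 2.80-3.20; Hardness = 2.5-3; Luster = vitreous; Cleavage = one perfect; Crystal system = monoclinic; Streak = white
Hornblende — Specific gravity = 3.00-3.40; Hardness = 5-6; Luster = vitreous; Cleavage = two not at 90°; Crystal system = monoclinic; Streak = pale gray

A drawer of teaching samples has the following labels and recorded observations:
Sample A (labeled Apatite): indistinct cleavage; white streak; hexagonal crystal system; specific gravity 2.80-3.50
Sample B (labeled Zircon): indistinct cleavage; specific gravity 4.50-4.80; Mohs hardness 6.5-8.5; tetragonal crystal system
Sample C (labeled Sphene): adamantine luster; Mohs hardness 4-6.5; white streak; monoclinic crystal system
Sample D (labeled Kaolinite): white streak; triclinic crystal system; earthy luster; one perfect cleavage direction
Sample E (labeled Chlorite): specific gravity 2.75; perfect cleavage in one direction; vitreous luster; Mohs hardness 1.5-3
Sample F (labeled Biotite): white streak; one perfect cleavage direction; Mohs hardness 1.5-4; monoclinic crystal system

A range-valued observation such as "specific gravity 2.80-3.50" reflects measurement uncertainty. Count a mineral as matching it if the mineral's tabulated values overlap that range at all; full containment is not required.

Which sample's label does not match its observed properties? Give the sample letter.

E

Sample A: observations are consistent with Apatite.
Sample B: observations are consistent with Zircon.
Sample C: observations are consistent with Sphene.
Sample D: observations are consistent with Kaolinite.
Sample E: vitreous luster is outside the reference for Chlorite (pearly luster) — mislabeled.
Sample F: observations are consistent with Biotite.
Sample E is the mislabeled one.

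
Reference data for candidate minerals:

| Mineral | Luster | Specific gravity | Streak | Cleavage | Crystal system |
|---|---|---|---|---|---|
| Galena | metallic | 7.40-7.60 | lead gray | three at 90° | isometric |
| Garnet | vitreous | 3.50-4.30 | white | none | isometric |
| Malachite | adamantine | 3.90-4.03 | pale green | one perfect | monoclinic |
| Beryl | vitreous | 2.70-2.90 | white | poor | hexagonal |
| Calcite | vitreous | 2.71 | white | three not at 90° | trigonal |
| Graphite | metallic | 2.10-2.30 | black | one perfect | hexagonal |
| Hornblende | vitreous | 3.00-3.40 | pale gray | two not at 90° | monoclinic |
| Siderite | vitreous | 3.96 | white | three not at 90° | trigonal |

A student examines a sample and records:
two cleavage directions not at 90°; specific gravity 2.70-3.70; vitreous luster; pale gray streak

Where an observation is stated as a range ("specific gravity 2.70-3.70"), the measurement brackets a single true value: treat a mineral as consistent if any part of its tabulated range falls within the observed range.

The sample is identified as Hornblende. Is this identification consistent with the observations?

Two cleavage directions not at 90° — fits Hornblende (cleavage two not at 90°).
Specific gravity 2.70-3.70 — fits Hornblende (SG 3.00-3.40).
Vitreous luster — fits Hornblende (vitreous luster).
Pale gray streak — fits Hornblende (pale gray streak).
Every observed property is compatible with the reference values for Hornblende.

Consistent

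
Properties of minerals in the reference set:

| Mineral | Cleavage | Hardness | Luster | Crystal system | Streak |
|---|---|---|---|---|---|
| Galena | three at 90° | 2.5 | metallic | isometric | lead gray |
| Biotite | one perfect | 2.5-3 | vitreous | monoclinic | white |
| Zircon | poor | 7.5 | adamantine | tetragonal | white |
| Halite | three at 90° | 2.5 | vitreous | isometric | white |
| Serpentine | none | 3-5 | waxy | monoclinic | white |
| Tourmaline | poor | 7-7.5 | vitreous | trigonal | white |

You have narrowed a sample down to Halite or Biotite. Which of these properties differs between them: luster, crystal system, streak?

crystal system

Luster: both vitreous — shared.
Crystal system: Halite isometric, Biotite monoclinic — different.
Streak: both white — shared.
Only crystal system differs between Halite and Biotite among the listed tests.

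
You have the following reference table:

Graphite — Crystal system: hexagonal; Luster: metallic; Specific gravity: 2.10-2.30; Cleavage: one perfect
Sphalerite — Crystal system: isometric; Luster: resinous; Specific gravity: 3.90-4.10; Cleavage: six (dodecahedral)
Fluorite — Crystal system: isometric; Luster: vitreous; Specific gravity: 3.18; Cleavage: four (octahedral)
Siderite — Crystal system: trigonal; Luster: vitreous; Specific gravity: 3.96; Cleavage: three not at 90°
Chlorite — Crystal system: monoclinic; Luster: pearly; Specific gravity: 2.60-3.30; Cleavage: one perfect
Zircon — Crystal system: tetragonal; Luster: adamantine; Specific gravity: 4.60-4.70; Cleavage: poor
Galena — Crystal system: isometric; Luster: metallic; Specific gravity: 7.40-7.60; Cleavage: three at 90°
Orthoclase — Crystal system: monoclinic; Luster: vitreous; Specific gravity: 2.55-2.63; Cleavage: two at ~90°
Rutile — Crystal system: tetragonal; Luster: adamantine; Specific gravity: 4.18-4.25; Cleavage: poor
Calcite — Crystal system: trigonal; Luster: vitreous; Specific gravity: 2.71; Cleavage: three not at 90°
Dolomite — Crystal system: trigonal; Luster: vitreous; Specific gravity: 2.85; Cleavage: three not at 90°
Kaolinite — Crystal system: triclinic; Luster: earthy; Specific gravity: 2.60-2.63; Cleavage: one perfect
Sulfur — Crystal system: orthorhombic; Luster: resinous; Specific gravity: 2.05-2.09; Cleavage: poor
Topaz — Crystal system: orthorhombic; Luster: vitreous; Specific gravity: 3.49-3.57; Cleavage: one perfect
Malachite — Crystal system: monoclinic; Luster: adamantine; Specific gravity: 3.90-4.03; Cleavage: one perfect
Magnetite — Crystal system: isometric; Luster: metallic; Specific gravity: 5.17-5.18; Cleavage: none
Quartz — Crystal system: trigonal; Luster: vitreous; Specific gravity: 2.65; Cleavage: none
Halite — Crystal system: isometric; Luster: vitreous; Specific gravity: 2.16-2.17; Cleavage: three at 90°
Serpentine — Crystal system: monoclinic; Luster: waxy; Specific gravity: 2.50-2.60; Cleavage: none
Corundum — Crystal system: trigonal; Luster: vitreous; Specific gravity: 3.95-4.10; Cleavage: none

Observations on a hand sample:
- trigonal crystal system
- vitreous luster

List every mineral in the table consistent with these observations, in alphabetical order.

Calcite, Corundum, Dolomite, Quartz, Siderite

Trigonal crystal system — narrows the field to Siderite, Calcite, Dolomite, Quartz, Corundum.
Vitreous luster — all remaining candidates fit.
Remaining candidates: Calcite, Corundum, Dolomite, Quartz, Siderite.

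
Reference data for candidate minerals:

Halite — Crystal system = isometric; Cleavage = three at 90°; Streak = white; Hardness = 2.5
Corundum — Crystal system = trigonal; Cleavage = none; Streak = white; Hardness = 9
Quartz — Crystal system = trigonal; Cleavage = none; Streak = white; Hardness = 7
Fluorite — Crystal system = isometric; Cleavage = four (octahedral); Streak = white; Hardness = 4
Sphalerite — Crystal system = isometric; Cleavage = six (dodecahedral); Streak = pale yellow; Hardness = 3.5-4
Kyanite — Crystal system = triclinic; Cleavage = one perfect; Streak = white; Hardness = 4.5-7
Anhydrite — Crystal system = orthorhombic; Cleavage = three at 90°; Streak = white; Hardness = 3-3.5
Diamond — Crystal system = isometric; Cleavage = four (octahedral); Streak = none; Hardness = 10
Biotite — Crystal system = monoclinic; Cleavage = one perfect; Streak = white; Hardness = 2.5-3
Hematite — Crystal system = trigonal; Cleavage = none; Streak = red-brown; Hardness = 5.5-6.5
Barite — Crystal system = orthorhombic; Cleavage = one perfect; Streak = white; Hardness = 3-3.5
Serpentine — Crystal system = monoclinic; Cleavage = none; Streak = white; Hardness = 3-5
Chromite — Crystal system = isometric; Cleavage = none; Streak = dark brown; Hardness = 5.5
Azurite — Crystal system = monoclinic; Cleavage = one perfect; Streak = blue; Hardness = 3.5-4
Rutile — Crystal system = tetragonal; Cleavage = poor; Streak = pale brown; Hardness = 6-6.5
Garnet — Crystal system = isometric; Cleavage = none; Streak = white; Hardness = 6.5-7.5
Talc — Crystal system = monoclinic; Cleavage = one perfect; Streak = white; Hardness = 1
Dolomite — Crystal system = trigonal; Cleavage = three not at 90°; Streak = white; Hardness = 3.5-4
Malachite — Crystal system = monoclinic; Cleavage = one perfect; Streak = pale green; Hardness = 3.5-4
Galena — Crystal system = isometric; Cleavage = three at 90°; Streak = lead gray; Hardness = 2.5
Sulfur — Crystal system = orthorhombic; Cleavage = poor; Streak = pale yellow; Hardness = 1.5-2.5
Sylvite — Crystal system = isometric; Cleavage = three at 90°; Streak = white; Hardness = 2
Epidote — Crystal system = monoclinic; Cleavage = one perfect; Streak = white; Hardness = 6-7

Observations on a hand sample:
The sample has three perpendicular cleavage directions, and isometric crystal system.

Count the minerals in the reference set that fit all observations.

3

Three perpendicular cleavage directions: leaves Halite, Anhydrite, Galena, Sylvite.
Isometric crystal system rules out Anhydrite.
The minerals that satisfy all observations are Galena, Halite, Sylvite.
That is 3 minerals.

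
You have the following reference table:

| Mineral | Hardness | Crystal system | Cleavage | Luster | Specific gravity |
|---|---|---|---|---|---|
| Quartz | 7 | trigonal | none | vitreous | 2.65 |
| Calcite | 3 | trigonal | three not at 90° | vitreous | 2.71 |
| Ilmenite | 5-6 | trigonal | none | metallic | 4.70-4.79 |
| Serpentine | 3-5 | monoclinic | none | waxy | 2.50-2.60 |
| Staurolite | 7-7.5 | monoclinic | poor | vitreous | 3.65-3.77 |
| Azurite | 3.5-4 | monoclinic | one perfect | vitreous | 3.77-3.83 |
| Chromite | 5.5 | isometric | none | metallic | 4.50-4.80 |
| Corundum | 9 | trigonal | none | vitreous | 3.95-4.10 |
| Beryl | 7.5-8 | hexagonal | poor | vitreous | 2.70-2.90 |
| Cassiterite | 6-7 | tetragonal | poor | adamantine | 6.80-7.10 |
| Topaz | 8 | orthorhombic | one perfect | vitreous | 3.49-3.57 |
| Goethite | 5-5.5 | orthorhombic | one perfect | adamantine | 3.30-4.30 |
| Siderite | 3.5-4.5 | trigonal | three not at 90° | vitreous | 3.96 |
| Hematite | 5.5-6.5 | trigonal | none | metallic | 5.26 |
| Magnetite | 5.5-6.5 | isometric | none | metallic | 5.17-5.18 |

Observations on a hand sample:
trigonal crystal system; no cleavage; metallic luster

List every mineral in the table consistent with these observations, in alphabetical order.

Trigonal crystal system: leaves Quartz, Calcite, Ilmenite, Corundum, Siderite, Hematite.
No cleavage is inconsistent with Calcite, Siderite.
Metallic luster is inconsistent with Quartz, Corundum.
Remaining candidates: Hematite, Ilmenite.

Hematite, Ilmenite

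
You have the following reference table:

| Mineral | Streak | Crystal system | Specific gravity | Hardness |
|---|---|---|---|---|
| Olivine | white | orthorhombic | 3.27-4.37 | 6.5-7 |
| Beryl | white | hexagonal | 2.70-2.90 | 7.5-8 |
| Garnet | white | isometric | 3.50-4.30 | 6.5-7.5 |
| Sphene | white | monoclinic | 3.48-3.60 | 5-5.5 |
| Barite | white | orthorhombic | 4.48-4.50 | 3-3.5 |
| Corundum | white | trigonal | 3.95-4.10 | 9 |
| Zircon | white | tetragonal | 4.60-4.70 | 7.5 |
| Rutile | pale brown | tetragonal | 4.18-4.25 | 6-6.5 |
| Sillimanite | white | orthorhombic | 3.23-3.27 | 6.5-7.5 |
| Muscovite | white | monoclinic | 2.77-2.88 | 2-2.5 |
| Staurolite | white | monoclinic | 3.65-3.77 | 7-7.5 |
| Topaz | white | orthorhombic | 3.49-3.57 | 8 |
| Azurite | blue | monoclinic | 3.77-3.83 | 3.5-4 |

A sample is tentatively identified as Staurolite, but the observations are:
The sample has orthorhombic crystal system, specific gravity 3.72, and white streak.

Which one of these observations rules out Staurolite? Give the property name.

Orthorhombic crystal system: Staurolite has monoclinic system — inconsistent.
Specific gravity 3.72: Staurolite has SG 3.65-3.77 — agrees.
White streak: Staurolite has white streak — agrees.
Only the crystal system is inconsistent.

crystal system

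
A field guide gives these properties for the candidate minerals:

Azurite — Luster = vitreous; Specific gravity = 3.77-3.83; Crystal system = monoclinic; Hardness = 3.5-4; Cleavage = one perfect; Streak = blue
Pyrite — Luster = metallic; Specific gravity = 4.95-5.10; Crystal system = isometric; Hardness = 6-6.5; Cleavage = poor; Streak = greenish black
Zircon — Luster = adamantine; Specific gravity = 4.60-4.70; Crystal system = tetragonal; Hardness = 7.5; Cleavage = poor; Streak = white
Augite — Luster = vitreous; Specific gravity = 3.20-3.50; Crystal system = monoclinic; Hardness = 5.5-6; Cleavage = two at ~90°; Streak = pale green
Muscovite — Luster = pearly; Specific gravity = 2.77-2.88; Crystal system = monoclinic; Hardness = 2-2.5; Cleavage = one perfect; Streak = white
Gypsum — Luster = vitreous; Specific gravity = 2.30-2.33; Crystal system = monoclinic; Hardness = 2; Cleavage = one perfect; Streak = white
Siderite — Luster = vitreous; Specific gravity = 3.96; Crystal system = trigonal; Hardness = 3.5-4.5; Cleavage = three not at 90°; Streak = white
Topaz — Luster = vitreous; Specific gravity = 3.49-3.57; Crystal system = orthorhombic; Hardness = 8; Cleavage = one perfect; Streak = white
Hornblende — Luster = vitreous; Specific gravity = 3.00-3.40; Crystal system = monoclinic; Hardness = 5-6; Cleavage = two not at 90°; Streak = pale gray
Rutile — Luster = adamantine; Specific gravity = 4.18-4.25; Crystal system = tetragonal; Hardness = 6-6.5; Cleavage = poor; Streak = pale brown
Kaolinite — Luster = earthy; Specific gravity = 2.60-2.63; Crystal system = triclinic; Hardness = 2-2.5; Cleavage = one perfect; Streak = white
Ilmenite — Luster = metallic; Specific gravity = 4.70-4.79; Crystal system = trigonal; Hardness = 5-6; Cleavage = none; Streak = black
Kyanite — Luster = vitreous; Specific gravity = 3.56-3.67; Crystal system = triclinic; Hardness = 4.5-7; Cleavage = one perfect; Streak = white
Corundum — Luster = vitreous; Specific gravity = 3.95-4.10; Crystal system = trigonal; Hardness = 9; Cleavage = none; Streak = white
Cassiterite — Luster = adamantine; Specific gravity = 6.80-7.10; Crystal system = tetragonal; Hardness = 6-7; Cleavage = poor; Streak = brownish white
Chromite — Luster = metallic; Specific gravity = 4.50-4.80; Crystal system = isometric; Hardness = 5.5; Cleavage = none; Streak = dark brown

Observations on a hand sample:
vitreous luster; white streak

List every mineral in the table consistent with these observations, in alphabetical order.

Vitreous luster — leaves Azurite, Augite, Gypsum, Siderite, Topaz, Hornblende, Kyanite, Corundum.
White streak eliminates Azurite, Augite, Hornblende.
The minerals that satisfy all observations are Corundum, Gypsum, Kyanite, Siderite, Topaz.

Corundum, Gypsum, Kyanite, Siderite, Topaz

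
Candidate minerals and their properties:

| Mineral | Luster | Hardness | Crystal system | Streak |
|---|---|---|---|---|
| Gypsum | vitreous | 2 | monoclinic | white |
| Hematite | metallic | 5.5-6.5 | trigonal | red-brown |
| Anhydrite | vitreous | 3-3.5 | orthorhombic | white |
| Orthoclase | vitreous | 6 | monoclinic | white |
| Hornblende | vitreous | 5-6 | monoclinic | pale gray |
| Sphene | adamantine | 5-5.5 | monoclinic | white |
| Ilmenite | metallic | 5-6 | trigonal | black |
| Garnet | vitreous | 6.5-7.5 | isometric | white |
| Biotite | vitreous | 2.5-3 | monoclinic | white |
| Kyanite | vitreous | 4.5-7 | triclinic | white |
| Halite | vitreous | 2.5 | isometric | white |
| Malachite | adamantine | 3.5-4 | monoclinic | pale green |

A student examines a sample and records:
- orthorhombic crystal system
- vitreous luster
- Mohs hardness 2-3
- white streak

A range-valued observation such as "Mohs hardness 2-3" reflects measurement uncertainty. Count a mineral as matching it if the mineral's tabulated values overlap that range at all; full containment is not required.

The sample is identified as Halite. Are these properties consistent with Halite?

Orthorhombic crystal system — Halite has isometric system; a mismatch.
Vitreous luster — fits Halite (vitreous luster).
Mohs hardness 2-3 — fits Halite (hardness 2.5).
White streak — fits Halite (white streak).
Crystal system alone is enough to reject Halite.

Inconsistent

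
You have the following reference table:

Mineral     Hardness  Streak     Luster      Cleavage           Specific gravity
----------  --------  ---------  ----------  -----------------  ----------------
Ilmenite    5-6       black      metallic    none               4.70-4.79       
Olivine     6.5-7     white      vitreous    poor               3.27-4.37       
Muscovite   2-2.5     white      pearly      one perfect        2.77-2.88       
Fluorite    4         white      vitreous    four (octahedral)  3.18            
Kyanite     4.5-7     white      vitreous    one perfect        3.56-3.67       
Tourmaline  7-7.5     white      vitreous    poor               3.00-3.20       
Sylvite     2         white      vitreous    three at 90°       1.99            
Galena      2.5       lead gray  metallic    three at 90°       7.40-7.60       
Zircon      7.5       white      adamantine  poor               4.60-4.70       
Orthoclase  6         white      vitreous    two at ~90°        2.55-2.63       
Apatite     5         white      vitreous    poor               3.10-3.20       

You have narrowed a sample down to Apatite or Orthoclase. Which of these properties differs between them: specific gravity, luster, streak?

specific gravity

Specific gravity: Apatite 3.10-3.20, Orthoclase 2.55-2.63 — different.
Luster: both vitreous — shared.
Streak: both white — shared.
Only specific gravity differs between Apatite and Orthoclase among the listed tests.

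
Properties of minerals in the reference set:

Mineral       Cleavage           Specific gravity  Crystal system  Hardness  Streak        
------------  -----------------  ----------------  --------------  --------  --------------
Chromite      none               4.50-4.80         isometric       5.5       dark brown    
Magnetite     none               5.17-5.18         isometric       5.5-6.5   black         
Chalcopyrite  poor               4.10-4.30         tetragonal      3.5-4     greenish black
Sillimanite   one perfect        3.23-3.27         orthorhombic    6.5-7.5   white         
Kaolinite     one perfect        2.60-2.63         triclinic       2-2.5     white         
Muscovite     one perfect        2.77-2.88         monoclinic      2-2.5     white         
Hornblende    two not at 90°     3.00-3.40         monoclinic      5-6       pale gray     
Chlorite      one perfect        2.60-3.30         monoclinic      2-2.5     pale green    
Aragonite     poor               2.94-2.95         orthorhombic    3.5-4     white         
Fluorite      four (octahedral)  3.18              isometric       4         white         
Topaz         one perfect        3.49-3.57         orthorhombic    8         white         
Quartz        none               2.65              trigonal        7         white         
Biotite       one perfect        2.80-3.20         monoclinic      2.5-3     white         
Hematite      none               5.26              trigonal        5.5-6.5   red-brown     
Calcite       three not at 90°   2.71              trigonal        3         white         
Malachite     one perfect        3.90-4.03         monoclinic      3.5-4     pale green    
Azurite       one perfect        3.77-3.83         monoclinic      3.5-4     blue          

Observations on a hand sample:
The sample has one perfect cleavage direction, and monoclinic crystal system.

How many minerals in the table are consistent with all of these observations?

One perfect cleavage direction — narrows the field to Sillimanite, Kaolinite, Muscovite, Chlorite, Topaz, Biotite, Malachite, Azurite.
Monoclinic crystal system eliminates Sillimanite, Kaolinite, Topaz.
The minerals that satisfy all observations are Azurite, Biotite, Chlorite, Malachite, Muscovite.
That is 5 minerals.

5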